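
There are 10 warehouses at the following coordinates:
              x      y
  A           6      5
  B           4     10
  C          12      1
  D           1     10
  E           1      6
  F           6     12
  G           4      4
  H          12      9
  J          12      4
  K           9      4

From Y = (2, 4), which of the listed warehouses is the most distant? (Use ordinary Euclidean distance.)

H

Compare squared distances (the ordering matches that of the actual distances):
|YA|² = 16 + 1 = 17
|YB|² = 4 + 36 = 40
|YC|² = 100 + 9 = 109
|YD|² = 1 + 36 = 37
|YE|² = 1 + 4 = 5
|YF|² = 16 + 64 = 80
|YG|² = 4 + 0 = 4
|YH|² = 100 + 25 = 125
|YJ|² = 100 + 0 = 100
|YK|² = 49 + 0 = 49
The largest is to H.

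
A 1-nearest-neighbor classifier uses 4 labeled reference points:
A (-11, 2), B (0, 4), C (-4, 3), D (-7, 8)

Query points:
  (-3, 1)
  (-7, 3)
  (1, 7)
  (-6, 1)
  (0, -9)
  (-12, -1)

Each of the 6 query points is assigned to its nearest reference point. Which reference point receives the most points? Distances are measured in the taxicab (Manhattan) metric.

C

(-3, 1) — d to each: A:9, B:6, C:3, D:11 → nearest is C
(-7, 3) — d to each: A:5, B:8, C:3, D:5 → nearest is C
(1, 7) — d to each: A:17, B:4, C:9, D:9 → nearest is B
(-6, 1) — d to each: A:6, B:9, C:4, D:8 → nearest is C
(0, -9) — d to each: A:22, B:13, C:16, D:24 → nearest is B
(-12, -1) — d to each: A:4, B:17, C:12, D:14 → nearest is A
Tally — A:1, B:2, C:3. C captures the most (3).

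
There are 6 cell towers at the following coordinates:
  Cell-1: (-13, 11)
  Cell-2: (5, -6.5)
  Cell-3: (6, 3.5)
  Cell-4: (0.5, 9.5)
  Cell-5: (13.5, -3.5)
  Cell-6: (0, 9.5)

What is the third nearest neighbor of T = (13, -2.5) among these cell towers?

Cell-3

Compare squared distances (the ordering matches that of the actual distances):
d²(T, Cell-1) = (13−(-13))² + (-2.5−11)² = 676 + 182.25 = 858.25
d²(T, Cell-2) = (13−5)² + (-2.5−(-6.5))² = 64 + 16 = 80
d²(T, Cell-3) = (13−6)² + (-2.5−3.5)² = 49 + 36 = 85
d²(T, Cell-4) = (13−0.5)² + (-2.5−9.5)² = 156.25 + 144 = 300.25
d²(T, Cell-5) = (13−13.5)² + (-2.5−(-3.5))² = 0.25 + 1 = 1.25
d²(T, Cell-6) = (13−0)² + (-2.5−9.5)² = 169 + 144 = 313
Sorted ascending: Cell-5, Cell-2, Cell-3, Cell-4, … — the third-nearest is Cell-3.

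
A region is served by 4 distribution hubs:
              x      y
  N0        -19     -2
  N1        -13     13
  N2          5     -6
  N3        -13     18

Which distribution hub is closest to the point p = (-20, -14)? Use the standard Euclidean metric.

Compare squared distances (the ordering matches that of the actual distances):
|pN0|² = (-20−(-19))² + (-14−(-2))² = 1 + 144 = 145
|pN1|² = (-20−(-13))² + (-14−13)² = 49 + 729 = 778
|pN2|² = (-20−5)² + (-14−(-6))² = 625 + 64 = 689
|pN3|² = (-20−(-13))² + (-14−18)² = 49 + 1024 = 1073
The smallest is to N0, so p lies in the Voronoi region of N0.

N0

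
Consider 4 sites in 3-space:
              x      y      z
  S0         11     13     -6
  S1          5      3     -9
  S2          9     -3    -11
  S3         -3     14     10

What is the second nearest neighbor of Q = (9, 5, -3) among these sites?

S0

Compare squared distances (the ordering matches that of the actual distances):
|QS0|² = 4 + 64 + 9 = 77
|QS1|² = 16 + 4 + 36 = 56
|QS2|² = 0 + 64 + 64 = 128
|QS3|² = 144 + 81 + 169 = 394
Sorted ascending: S1, S0, S2, … — the second-nearest is S0.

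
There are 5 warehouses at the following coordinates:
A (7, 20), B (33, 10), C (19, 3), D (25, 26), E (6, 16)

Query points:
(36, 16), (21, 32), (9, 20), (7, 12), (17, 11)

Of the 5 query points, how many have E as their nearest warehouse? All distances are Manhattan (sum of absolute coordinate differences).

(36, 16) — d to each: A:33, B:9, C:30, D:21, E:30 → nearest is B
(21, 32) — d to each: A:26, B:34, C:31, D:10, E:31 → nearest is D
(9, 20) — d to each: A:2, B:34, C:27, D:22, E:7 → nearest is A
(7, 12) — d to each: A:8, B:28, C:21, D:32, E:5 → nearest is E
(17, 11) — d to each: A:19, B:17, C:10, D:23, E:16 → nearest is C
1 of the 5 points has E as nearest.

1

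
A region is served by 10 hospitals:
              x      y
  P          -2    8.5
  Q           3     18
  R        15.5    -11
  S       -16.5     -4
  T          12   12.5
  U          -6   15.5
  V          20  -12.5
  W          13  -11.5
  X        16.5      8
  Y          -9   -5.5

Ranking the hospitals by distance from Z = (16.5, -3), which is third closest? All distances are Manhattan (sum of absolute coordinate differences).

d(Z,P) = 18.5 + 11.5 = 30
d(Z,Q) = 13.5 + 21 = 34.5
d(Z,R) = 1 + 8 = 9
d(Z,S) = 33 + 1 = 34
d(Z,T) = 4.5 + 15.5 = 20
d(Z,U) = 22.5 + 18.5 = 41
d(Z,V) = 3.5 + 9.5 = 13
d(Z,W) = 3.5 + 8.5 = 12
d(Z,X) = 0 + 11 = 11
d(Z,Y) = 25.5 + 2.5 = 28
Sorted ascending: R, X, W, V, … — the third-nearest is W.

W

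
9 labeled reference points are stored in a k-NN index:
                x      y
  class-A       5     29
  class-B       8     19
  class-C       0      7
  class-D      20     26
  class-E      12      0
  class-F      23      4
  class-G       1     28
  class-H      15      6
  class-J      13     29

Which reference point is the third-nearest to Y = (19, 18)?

class-J

Squared Euclidean distances:
d²(Y, class-A) = (19−5)² + (18−29)² = 196 + 121 = 317
d²(Y, class-B) = (19−8)² + (18−19)² = 121 + 1 = 122
d²(Y, class-C) = (19−0)² + (18−7)² = 361 + 121 = 482
d²(Y, class-D) = (19−20)² + (18−26)² = 1 + 64 = 65
d²(Y, class-E) = (19−12)² + (18−0)² = 49 + 324 = 373
d²(Y, class-F) = (19−23)² + (18−4)² = 16 + 196 = 212
d²(Y, class-G) = (19−1)² + (18−28)² = 324 + 100 = 424
d²(Y, class-H) = (19−15)² + (18−6)² = 16 + 144 = 160
d²(Y, class-J) = (19−13)² + (18−29)² = 36 + 121 = 157
Sorted ascending: class-D, class-B, class-J, class-H, … — the third-nearest is class-J.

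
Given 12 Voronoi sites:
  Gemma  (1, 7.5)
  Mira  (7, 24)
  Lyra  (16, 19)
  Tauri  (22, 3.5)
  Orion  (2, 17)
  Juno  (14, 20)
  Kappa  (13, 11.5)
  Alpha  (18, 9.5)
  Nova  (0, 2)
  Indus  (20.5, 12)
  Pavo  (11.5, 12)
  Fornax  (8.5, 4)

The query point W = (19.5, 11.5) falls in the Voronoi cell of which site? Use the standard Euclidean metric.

Since √ is increasing, it suffices to compare squared distances:
d²(W, Gemma) = 342.25 + 16 = 358.25
d²(W, Mira) = 156.25 + 156.25 = 312.5
d²(W, Lyra) = 12.25 + 56.25 = 68.5
d²(W, Tauri) = 6.25 + 64 = 70.25
d²(W, Orion) = 306.25 + 30.25 = 336.5
d²(W, Juno) = 30.25 + 72.25 = 102.5
d²(W, Kappa) = 42.25 + 0 = 42.25
d²(W, Alpha) = 2.25 + 4 = 6.25
d²(W, Nova) = 380.25 + 90.25 = 470.5
d²(W, Indus) = 1 + 0.25 = 1.25
d²(W, Pavo) = 64 + 0.25 = 64.25
d²(W, Fornax) = 121 + 56.25 = 177.25
Minimum is at Indus.

Indus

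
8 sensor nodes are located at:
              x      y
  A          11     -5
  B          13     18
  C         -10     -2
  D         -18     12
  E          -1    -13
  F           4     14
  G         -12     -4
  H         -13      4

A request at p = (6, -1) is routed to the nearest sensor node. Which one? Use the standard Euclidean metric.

A

Compare squared distances (the ordering matches that of the actual distances):
|pA|² = (6−11)² + (-1−(-5))² = 25 + 16 = 41
|pB|² = (6−13)² + (-1−18)² = 49 + 361 = 410
|pC|² = (6−(-10))² + (-1−(-2))² = 256 + 1 = 257
|pD|² = (6−(-18))² + (-1−12)² = 576 + 169 = 745
|pE|² = (6−(-1))² + (-1−(-13))² = 49 + 144 = 193
|pF|² = (6−4)² + (-1−14)² = 4 + 225 = 229
|pG|² = (6−(-12))² + (-1−(-4))² = 324 + 9 = 333
|pH|² = (6−(-13))² + (-1−4)² = 361 + 25 = 386
A is nearest.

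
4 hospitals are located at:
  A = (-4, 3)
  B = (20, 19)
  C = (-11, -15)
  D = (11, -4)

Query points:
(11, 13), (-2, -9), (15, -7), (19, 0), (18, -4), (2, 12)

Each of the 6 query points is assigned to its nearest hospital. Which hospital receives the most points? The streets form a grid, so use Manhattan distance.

(11, 13) — d to each: A:25, B:15, C:50, D:17 → nearest is B
(-2, -9) — d to each: A:14, B:50, C:15, D:18 → nearest is A
(15, -7) — d to each: A:29, B:31, C:34, D:7 → nearest is D
(19, 0) — d to each: A:26, B:20, C:45, D:12 → nearest is D
(18, -4) — d to each: A:29, B:25, C:40, D:7 → nearest is D
(2, 12) — d to each: A:15, B:25, C:40, D:25 → nearest is A
Tally — A:2, B:1, D:3. D captures the most (3).

D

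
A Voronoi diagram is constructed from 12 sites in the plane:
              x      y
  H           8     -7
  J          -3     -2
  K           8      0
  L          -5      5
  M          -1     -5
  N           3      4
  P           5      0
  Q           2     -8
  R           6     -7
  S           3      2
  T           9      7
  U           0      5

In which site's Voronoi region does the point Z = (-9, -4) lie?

J

Squared Euclidean distances:
|ZH|² = (-9−8)² + (-4−(-7))² = 289 + 9 = 298
|ZJ|² = (-9−(-3))² + (-4−(-2))² = 36 + 4 = 40
|ZK|² = (-9−8)² + (-4−0)² = 289 + 16 = 305
|ZL|² = (-9−(-5))² + (-4−5)² = 16 + 81 = 97
|ZM|² = (-9−(-1))² + (-4−(-5))² = 64 + 1 = 65
|ZN|² = (-9−3)² + (-4−4)² = 144 + 64 = 208
|ZP|² = (-9−5)² + (-4−0)² = 196 + 16 = 212
|ZQ|² = (-9−2)² + (-4−(-8))² = 121 + 16 = 137
|ZR|² = (-9−6)² + (-4−(-7))² = 225 + 9 = 234
|ZS|² = (-9−3)² + (-4−2)² = 144 + 36 = 180
|ZT|² = (-9−9)² + (-4−7)² = 324 + 121 = 445
|ZU|² = (-9−0)² + (-4−5)² = 81 + 81 = 162
J is nearest.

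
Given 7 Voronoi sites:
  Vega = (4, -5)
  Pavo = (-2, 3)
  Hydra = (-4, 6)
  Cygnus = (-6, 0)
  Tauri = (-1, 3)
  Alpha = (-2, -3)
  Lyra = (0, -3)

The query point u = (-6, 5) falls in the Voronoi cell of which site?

Compare squared distances (the ordering matches that of the actual distances):
d²(u, Vega) = 100 + 100 = 200
d²(u, Pavo) = 16 + 4 = 20
d²(u, Hydra) = 4 + 1 = 5
d²(u, Cygnus) = 0 + 25 = 25
d²(u, Tauri) = 25 + 4 = 29
d²(u, Alpha) = 16 + 64 = 80
d²(u, Lyra) = 36 + 64 = 100
Hydra is nearest.

Hydra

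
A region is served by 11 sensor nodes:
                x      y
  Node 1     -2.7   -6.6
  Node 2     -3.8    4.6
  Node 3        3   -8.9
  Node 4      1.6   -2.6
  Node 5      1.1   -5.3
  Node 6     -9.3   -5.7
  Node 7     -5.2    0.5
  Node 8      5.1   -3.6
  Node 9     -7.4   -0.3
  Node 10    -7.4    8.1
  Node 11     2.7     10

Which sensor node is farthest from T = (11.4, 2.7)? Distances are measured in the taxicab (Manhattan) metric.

d(T, Node 1) = |11.4−(-2.7)| + |2.7−(-6.6)| = 14.1 + 9.3 = 23.4
d(T, Node 2) = |11.4−(-3.8)| + |2.7−4.6| = 15.2 + 1.9 = 17.1
d(T, Node 3) = |11.4−3| + |2.7−(-8.9)| = 8.4 + 11.6 = 20
d(T, Node 4) = |11.4−1.6| + |2.7−(-2.6)| = 9.8 + 5.3 = 15.1
d(T, Node 5) = |11.4−1.1| + |2.7−(-5.3)| = 10.3 + 8 = 18.3
d(T, Node 6) = |11.4−(-9.3)| + |2.7−(-5.7)| = 20.7 + 8.4 = 29.1
d(T, Node 7) = |11.4−(-5.2)| + |2.7−0.5| = 16.6 + 2.2 = 18.8
d(T, Node 8) = |11.4−5.1| + |2.7−(-3.6)| = 6.3 + 6.3 = 12.6
d(T, Node 9) = |11.4−(-7.4)| + |2.7−(-0.3)| = 18.8 + 3 = 21.8
d(T, Node 10) = |11.4−(-7.4)| + |2.7−8.1| = 18.8 + 5.4 = 24.2
d(T, Node 11) = |11.4−2.7| + |2.7−10| = 8.7 + 7.3 = 16
The largest is to Node 6.

Node 6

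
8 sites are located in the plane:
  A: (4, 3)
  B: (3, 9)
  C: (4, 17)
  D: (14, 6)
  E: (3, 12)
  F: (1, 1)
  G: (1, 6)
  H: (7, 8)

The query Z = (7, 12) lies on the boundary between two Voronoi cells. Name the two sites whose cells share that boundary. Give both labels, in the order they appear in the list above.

E and H

Squared distances from Z to each site:
|ZA|² = 9 + 81 = 90
|ZB|² = 16 + 9 = 25
|ZC|² = 9 + 25 = 34
|ZD|² = 49 + 36 = 85
|ZE|² = 16 + 0 = 16
|ZF|² = 36 + 121 = 157
|ZG|² = 36 + 36 = 72
|ZH|² = 0 + 16 = 16
Z is equidistant from E and H (both at squared distance 16), and every other site is strictly farther — so Z lies on the E–H Voronoi edge.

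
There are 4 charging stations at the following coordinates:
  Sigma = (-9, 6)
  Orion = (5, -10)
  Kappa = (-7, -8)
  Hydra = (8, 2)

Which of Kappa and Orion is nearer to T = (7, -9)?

Compare squared distances:
d²(T, Kappa) = (7−(-7))² + (-9−(-8))² = 196 + 1 = 197
d²(T, Orion) = (7−5)² + (-9−(-10))² = 4 + 1 = 5
197 > 5, so Orion is closer.

Orion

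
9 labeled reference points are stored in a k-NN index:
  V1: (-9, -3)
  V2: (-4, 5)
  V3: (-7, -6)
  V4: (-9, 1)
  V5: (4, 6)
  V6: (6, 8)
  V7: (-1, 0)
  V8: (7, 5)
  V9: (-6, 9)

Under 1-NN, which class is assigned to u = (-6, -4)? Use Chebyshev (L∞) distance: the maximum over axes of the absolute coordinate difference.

V3

d(u,V1) = max(3, 1) = 3
d(u,V2) = max(2, 9) = 9
d(u,V3) = max(1, 2) = 2
d(u,V4) = max(3, 5) = 5
d(u,V5) = max(10, 10) = 10
d(u,V6) = max(12, 12) = 12
d(u,V7) = max(5, 4) = 5
d(u,V8) = max(13, 9) = 13
d(u,V9) = max(0, 13) = 13
V3 is nearest.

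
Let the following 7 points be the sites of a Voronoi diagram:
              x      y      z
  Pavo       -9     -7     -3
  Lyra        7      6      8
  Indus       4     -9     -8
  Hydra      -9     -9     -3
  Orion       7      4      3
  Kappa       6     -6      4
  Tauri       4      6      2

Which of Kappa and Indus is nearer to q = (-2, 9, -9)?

Indus

Compare squared distances:
d²(q, Kappa) = (-2−6)² + (9−(-6))² + (-9−4)² = 64 + 225 + 169 = 458
d²(q, Indus) = (-2−4)² + (9−(-9))² + (-9−(-8))² = 36 + 324 + 1 = 361
458 > 361, so Indus is closer.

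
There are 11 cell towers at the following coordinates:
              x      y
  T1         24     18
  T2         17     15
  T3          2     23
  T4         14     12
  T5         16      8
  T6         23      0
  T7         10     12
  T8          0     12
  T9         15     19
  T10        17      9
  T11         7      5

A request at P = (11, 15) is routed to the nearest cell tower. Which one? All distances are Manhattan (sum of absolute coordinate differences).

T7

d(P,T1) = |11−24| + |15−18| = 13 + 3 = 16
d(P,T2) = |11−17| + |15−15| = 6 + 0 = 6
d(P,T3) = |11−2| + |15−23| = 9 + 8 = 17
d(P,T4) = |11−14| + |15−12| = 3 + 3 = 6
d(P,T5) = |11−16| + |15−8| = 5 + 7 = 12
d(P,T6) = |11−23| + |15−0| = 12 + 15 = 27
d(P,T7) = |11−10| + |15−12| = 1 + 3 = 4
d(P,T8) = |11−0| + |15−12| = 11 + 3 = 14
d(P,T9) = |11−15| + |15−19| = 4 + 4 = 8
d(P, T10) = |11−17| + |15−9| = 6 + 6 = 12
d(P, T11) = |11−7| + |15−5| = 4 + 10 = 14
T7 is nearest.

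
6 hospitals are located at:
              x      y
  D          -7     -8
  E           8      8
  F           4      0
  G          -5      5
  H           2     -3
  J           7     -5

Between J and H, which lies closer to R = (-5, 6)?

Compare squared distances:
|RJ|² = (-5−7)² + (6−(-5))² = 144 + 121 = 265
|RH|² = (-5−2)² + (6−(-3))² = 49 + 81 = 130
265 > 130, so H is closer.

H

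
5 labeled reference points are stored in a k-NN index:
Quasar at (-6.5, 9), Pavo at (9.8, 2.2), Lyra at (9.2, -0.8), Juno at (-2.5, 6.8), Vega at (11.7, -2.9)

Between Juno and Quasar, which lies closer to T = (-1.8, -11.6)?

Compare squared distances:
d²(T, Juno) = (-1.8−(-2.5))² + (-11.6−6.8)² = 0.49 + 338.56 = 339.05
d²(T, Quasar) = (-1.8−(-6.5))² + (-11.6−9)² = 22.09 + 424.36 = 446.45
339.05 < 446.45, so Juno is closer.

Juno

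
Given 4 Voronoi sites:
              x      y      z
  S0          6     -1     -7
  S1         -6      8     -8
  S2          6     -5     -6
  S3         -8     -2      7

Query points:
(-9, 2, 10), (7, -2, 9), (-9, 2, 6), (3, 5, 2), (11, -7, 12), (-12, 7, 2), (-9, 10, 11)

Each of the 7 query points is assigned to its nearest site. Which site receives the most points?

S3

(-9, 2, 10) — d² to each: S0:523, S1:369, S2:530, S3:26 → nearest is S3
(7, -2, 9) — d² to each: S0:258, S1:558, S2:235, S3:229 → nearest is S3
(-9, 2, 6) — d² to each: S0:403, S1:241, S2:418, S3:18 → nearest is S3
(3, 5, 2) — d² to each: S0:126, S1:190, S2:173, S3:195 → nearest is S0
(11, -7, 12) — d² to each: S0:422, S1:914, S2:353, S3:411 → nearest is S2
(-12, 7, 2) — d² to each: S0:469, S1:137, S2:532, S3:122 → nearest is S3
(-9, 10, 11) — d² to each: S0:670, S1:374, S2:739, S3:161 → nearest is S3
Tally — S0:1, S2:1, S3:5. S3 captures the most (5).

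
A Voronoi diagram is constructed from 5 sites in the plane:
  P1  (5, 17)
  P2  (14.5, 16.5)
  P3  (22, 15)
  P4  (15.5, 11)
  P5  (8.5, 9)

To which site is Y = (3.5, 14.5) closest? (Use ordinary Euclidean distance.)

P1

Since √ is increasing, it suffices to compare squared distances:
|YP1|² = (3.5−5)² + (14.5−17)² = 2.25 + 6.25 = 8.5
|YP2|² = (3.5−14.5)² + (14.5−16.5)² = 121 + 4 = 125
|YP3|² = (3.5−22)² + (14.5−15)² = 342.25 + 0.25 = 342.5
|YP4|² = (3.5−15.5)² + (14.5−11)² = 144 + 12.25 = 156.25
|YP5|² = (3.5−8.5)² + (14.5−9)² = 25 + 30.25 = 55.25
Minimum is at P1.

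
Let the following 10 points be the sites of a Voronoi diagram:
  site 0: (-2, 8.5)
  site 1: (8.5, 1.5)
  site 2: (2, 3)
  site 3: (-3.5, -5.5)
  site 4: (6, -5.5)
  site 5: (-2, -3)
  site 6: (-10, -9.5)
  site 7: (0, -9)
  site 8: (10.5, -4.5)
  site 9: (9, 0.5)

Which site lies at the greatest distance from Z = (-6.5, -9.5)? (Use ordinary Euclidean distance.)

site 1

Compare squared distances (the ordering matches that of the actual distances):
d²(Z, site 0) = 20.25 + 324 = 344.25
d²(Z, site 1) = 225 + 121 = 346
d²(Z, site 2) = 72.25 + 156.25 = 228.5
d²(Z, site 3) = 9 + 16 = 25
d²(Z, site 4) = 156.25 + 16 = 172.25
d²(Z, site 5) = 20.25 + 42.25 = 62.5
d²(Z, site 6) = 12.25 + 0 = 12.25
d²(Z, site 7) = 42.25 + 0.25 = 42.5
d²(Z, site 8) = 289 + 25 = 314
d²(Z, site 9) = 240.25 + 100 = 340.25
The largest is to site 1.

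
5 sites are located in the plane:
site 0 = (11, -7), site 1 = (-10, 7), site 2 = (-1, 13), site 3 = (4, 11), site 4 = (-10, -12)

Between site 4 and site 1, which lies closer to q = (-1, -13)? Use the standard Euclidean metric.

Compare squared distances:
d²(q, site 4) = (-1−(-10))² + (-13−(-12))² = 81 + 1 = 82
d²(q, site 1) = (-1−(-10))² + (-13−7)² = 81 + 400 = 481
82 < 481, so site 4 is closer.

site 4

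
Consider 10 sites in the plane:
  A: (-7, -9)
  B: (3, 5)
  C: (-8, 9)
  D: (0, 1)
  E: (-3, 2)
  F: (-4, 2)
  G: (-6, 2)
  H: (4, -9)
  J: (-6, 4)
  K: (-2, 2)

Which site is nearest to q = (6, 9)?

Since √ is increasing, it suffices to compare squared distances:
|qA|² = 169 + 324 = 493
|qB|² = 9 + 16 = 25
|qC|² = 196 + 0 = 196
|qD|² = 36 + 64 = 100
|qE|² = 81 + 49 = 130
|qF|² = 100 + 49 = 149
|qG|² = 144 + 49 = 193
|qH|² = 4 + 324 = 328
|qJ|² = 144 + 25 = 169
|qK|² = 64 + 49 = 113
Minimum is at B.

B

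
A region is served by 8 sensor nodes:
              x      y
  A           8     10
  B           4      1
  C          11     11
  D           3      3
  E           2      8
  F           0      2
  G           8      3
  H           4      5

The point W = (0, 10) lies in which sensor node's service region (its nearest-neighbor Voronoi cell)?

Since √ is increasing, it suffices to compare squared distances:
|WA|² = (0−8)² + (10−10)² = 64 + 0 = 64
|WB|² = (0−4)² + (10−1)² = 16 + 81 = 97
|WC|² = (0−11)² + (10−11)² = 121 + 1 = 122
|WD|² = (0−3)² + (10−3)² = 9 + 49 = 58
|WE|² = (0−2)² + (10−8)² = 4 + 4 = 8
|WF|² = (0−0)² + (10−2)² = 0 + 64 = 64
|WG|² = (0−8)² + (10−3)² = 64 + 49 = 113
|WH|² = (0−4)² + (10−5)² = 16 + 25 = 41
Minimum is at E.

E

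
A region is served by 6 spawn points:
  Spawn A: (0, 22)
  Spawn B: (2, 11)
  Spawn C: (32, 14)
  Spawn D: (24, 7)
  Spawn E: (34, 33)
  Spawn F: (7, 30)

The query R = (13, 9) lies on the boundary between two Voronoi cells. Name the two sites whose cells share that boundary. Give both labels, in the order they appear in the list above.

Spawn B and Spawn D

Squared distances from R to each site:
d²(R, Spawn A) = (13−0)² + (9−22)² = 169 + 169 = 338
d²(R, Spawn B) = (13−2)² + (9−11)² = 121 + 4 = 125
d²(R, Spawn C) = (13−32)² + (9−14)² = 361 + 25 = 386
d²(R, Spawn D) = (13−24)² + (9−7)² = 121 + 4 = 125
d²(R, Spawn E) = (13−34)² + (9−33)² = 441 + 576 = 1017
d²(R, Spawn F) = (13−7)² + (9−30)² = 36 + 441 = 477
R is equidistant from Spawn B and Spawn D (both at squared distance 125), and every other site is strictly farther — so R lies on the Spawn B–Spawn D Voronoi edge.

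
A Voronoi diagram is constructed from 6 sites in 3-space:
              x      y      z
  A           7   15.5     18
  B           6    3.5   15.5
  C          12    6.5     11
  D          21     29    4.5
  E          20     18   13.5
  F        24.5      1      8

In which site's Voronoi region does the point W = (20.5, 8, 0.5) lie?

F

Squared Euclidean distances:
|WA|² = (20.5−7)² + (8−15.5)² + (0.5−18)² = 182.25 + 56.25 + 306.25 = 544.75
|WB|² = (20.5−6)² + (8−3.5)² + (0.5−15.5)² = 210.25 + 20.25 + 225 = 455.5
|WC|² = (20.5−12)² + (8−6.5)² + (0.5−11)² = 72.25 + 2.25 + 110.25 = 184.75
|WD|² = (20.5−21)² + (8−29)² + (0.5−4.5)² = 0.25 + 441 + 16 = 457.25
|WE|² = (20.5−20)² + (8−18)² + (0.5−13.5)² = 0.25 + 100 + 169 = 269.25
|WF|² = (20.5−24.5)² + (8−1)² + (0.5−8)² = 16 + 49 + 56.25 = 121.25
The smallest is to F, so W lies in the Voronoi region of F.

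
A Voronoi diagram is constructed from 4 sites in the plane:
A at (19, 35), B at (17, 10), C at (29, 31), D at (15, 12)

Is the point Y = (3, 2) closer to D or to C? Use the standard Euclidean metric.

Compare squared distances:
|YD|² = (3−15)² + (2−12)² = 144 + 100 = 244
|YC|² = (3−29)² + (2−31)² = 676 + 841 = 1517
244 < 1517, so D is closer.

D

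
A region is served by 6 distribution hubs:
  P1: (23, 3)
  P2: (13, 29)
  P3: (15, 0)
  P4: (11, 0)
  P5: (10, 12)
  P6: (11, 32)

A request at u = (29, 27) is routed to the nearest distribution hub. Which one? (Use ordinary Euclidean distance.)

Squared Euclidean distances:
|uP1|² = (29−23)² + (27−3)² = 36 + 576 = 612
|uP2|² = (29−13)² + (27−29)² = 256 + 4 = 260
|uP3|² = (29−15)² + (27−0)² = 196 + 729 = 925
|uP4|² = (29−11)² + (27−0)² = 324 + 729 = 1053
|uP5|² = (29−10)² + (27−12)² = 361 + 225 = 586
|uP6|² = (29−11)² + (27−32)² = 324 + 25 = 349
P2 is nearest.

P2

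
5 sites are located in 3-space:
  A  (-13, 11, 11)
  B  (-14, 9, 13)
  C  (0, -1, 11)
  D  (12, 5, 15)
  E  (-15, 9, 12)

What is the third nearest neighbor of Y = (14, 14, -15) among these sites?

Since √ is increasing, it suffices to compare squared distances:
|YA|² = (14−(-13))² + (14−11)² + (-15−11)² = 729 + 9 + 676 = 1414
|YB|² = (14−(-14))² + (14−9)² + (-15−13)² = 784 + 25 + 784 = 1593
|YC|² = (14−0)² + (14−(-1))² + (-15−11)² = 196 + 225 + 676 = 1097
|YD|² = (14−12)² + (14−5)² + (-15−15)² = 4 + 81 + 900 = 985
|YE|² = (14−(-15))² + (14−9)² + (-15−12)² = 841 + 25 + 729 = 1595
Sorted ascending: D, C, A, B, … — the third-nearest is A.

A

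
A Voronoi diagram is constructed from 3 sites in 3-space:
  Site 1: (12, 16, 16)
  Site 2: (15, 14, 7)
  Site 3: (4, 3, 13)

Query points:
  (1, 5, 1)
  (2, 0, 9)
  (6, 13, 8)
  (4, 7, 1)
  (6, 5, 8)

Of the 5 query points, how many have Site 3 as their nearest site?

4

(1, 5, 1) — d² to each: Site 1:467, Site 2:313, Site 3:157 → nearest is Site 3
(2, 0, 9) — d² to each: Site 1:405, Site 2:369, Site 3:29 → nearest is Site 3
(6, 13, 8) — d² to each: Site 1:109, Site 2:83, Site 3:129 → nearest is Site 2
(4, 7, 1) — d² to each: Site 1:370, Site 2:206, Site 3:160 → nearest is Site 3
(6, 5, 8) — d² to each: Site 1:221, Site 2:163, Site 3:33 → nearest is Site 3
4 of the 5 points have Site 3 as nearest.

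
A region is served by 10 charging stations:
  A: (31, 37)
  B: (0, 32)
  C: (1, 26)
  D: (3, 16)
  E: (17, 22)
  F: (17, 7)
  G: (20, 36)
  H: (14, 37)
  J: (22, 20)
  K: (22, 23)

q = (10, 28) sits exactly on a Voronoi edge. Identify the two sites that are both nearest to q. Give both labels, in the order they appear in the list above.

C and E

Squared distances from q to each site:
|qA|² = (10−31)² + (28−37)² = 441 + 81 = 522
|qB|² = (10−0)² + (28−32)² = 100 + 16 = 116
|qC|² = (10−1)² + (28−26)² = 81 + 4 = 85
|qD|² = (10−3)² + (28−16)² = 49 + 144 = 193
|qE|² = (10−17)² + (28−22)² = 49 + 36 = 85
|qF|² = (10−17)² + (28−7)² = 49 + 441 = 490
|qG|² = (10−20)² + (28−36)² = 100 + 64 = 164
|qH|² = (10−14)² + (28−37)² = 16 + 81 = 97
|qJ|² = (10−22)² + (28−20)² = 144 + 64 = 208
|qK|² = (10−22)² + (28−23)² = 144 + 25 = 169
q is equidistant from C and E (both at squared distance 85), and every other site is strictly farther — so q lies on the C–E Voronoi edge.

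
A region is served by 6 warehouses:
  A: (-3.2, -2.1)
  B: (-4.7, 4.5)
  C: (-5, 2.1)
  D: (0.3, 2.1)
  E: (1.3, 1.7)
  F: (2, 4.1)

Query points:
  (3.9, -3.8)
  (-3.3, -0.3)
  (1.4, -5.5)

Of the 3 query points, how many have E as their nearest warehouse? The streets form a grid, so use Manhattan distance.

(3.9, -3.8) — d to each: A:8.8, B:16.9, C:14.8, D:9.5, E:8.1, F:9.8 → nearest is E
(-3.3, -0.3) — d to each: A:1.9, B:6.2, C:4.1, D:6, E:6.6, F:9.7 → nearest is A
(1.4, -5.5) — d to each: A:8, B:16.1, C:14, D:8.7, E:7.3, F:10.2 → nearest is E
2 of the 3 points have E as nearest.

2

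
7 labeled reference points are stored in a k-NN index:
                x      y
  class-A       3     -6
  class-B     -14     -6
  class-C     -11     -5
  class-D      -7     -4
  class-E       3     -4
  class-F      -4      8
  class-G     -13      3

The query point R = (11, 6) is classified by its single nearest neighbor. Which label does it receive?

Compare squared distances (the ordering matches that of the actual distances):
d²(R, class-A) = 64 + 144 = 208
d²(R, class-B) = 625 + 144 = 769
d²(R, class-C) = 484 + 121 = 605
d²(R, class-D) = 324 + 100 = 424
d²(R, class-E) = 64 + 100 = 164
d²(R, class-F) = 225 + 4 = 229
d²(R, class-G) = 576 + 9 = 585
class-E is nearest.

class-E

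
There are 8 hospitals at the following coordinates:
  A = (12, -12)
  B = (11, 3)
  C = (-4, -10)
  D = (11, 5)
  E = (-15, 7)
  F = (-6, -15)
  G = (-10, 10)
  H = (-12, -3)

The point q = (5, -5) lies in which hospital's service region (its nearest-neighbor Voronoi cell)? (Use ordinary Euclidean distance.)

Squared Euclidean distances:
|qA|² = (5−12)² + (-5−(-12))² = 49 + 49 = 98
|qB|² = (5−11)² + (-5−3)² = 36 + 64 = 100
|qC|² = (5−(-4))² + (-5−(-10))² = 81 + 25 = 106
|qD|² = (5−11)² + (-5−5)² = 36 + 100 = 136
|qE|² = (5−(-15))² + (-5−7)² = 400 + 144 = 544
|qF|² = (5−(-6))² + (-5−(-15))² = 121 + 100 = 221
|qG|² = (5−(-10))² + (-5−10)² = 225 + 225 = 450
|qH|² = (5−(-12))² + (-5−(-3))² = 289 + 4 = 293
A is nearest.

A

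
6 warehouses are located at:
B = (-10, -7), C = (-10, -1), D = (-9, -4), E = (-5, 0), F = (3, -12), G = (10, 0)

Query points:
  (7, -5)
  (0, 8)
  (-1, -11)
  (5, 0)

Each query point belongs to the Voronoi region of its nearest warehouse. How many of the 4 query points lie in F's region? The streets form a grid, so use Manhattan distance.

1

(7, -5) — d to each: B:19, C:21, D:17, E:17, F:11, G:8 → nearest is G
(0, 8) — d to each: B:25, C:19, D:21, E:13, F:23, G:18 → nearest is E
(-1, -11) — d to each: B:13, C:19, D:15, E:15, F:5, G:22 → nearest is F
(5, 0) — d to each: B:22, C:16, D:18, E:10, F:14, G:5 → nearest is G
1 of the 4 points has F as nearest.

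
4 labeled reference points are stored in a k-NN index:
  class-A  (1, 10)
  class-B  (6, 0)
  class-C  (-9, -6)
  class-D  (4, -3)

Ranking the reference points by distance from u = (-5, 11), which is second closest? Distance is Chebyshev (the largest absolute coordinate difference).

class-B

d(u, class-A) = max(6, 1) = 6
d(u, class-B) = max(11, 11) = 11
d(u, class-C) = max(4, 17) = 17
d(u, class-D) = max(9, 14) = 14
Sorted ascending: class-A, class-B, class-D, … — the second-nearest is class-B.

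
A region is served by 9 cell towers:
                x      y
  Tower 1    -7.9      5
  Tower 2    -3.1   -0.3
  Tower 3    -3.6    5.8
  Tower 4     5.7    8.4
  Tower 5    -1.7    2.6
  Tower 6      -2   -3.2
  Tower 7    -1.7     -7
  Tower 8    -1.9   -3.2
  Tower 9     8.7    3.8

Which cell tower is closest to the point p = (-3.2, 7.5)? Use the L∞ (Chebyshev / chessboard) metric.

Tower 3

d(p, Tower 1) = max(4.7, 2.5) = 4.7
d(p, Tower 2) = max(0.1, 7.8) = 7.8
d(p, Tower 3) = max(0.4, 1.7) = 1.7
d(p, Tower 4) = max(8.9, 0.9) = 8.9
d(p, Tower 5) = max(1.5, 4.9) = 4.9
d(p, Tower 6) = max(1.2, 10.7) = 10.7
d(p, Tower 7) = max(1.5, 14.5) = 14.5
d(p, Tower 8) = max(1.3, 10.7) = 10.7
d(p, Tower 9) = max(11.9, 3.7) = 11.9
Tower 3 is nearest.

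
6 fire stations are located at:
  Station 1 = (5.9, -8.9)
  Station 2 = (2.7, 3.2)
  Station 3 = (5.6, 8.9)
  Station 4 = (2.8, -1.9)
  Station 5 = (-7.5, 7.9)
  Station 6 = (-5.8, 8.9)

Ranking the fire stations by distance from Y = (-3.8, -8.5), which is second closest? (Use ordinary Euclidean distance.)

Station 1

Squared Euclidean distances:
d²(Y, Station 1) = (-3.8−5.9)² + (-8.5−(-8.9))² = 94.09 + 0.16 = 94.25
d²(Y, Station 2) = (-3.8−2.7)² + (-8.5−3.2)² = 42.25 + 136.89 = 179.14
d²(Y, Station 3) = (-3.8−5.6)² + (-8.5−8.9)² = 88.36 + 302.76 = 391.12
d²(Y, Station 4) = (-3.8−2.8)² + (-8.5−(-1.9))² = 43.56 + 43.56 = 87.12
d²(Y, Station 5) = (-3.8−(-7.5))² + (-8.5−7.9)² = 13.69 + 268.96 = 282.65
d²(Y, Station 6) = (-3.8−(-5.8))² + (-8.5−8.9)² = 4 + 302.76 = 306.76
Sorted ascending: Station 4, Station 1, Station 2, … — the second-nearest is Station 1.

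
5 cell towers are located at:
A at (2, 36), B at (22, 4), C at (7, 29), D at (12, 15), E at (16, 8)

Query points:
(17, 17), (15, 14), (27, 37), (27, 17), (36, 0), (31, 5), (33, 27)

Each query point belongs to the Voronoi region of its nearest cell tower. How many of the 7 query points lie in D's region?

3

(17, 17) — d² to each: A:586, B:194, C:244, D:29, E:82 → nearest is D
(15, 14) — d² to each: A:653, B:149, C:289, D:10, E:37 → nearest is D
(27, 37) — d² to each: A:626, B:1114, C:464, D:709, E:962 → nearest is C
(27, 17) — d² to each: A:986, B:194, C:544, D:229, E:202 → nearest is B
(36, 0) — d² to each: A:2452, B:212, C:1682, D:801, E:464 → nearest is B
(31, 5) — d² to each: A:1802, B:82, C:1152, D:461, E:234 → nearest is B
(33, 27) — d² to each: A:1042, B:650, C:680, D:585, E:650 → nearest is D
3 of the 7 points have D as nearest.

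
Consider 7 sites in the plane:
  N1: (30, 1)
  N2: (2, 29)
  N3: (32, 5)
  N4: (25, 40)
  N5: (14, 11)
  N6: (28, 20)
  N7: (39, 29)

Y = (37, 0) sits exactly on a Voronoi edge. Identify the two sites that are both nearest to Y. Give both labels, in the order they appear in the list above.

Squared distances from Y to each site:
|YN1|² = 49 + 1 = 50
|YN2|² = 1225 + 841 = 2066
|YN3|² = 25 + 25 = 50
|YN4|² = 144 + 1600 = 1744
|YN5|² = 529 + 121 = 650
|YN6|² = 81 + 400 = 481
|YN7|² = 4 + 841 = 845
Y is equidistant from N1 and N3 (both at squared distance 50), and every other site is strictly farther — so Y lies on the N1–N3 Voronoi edge.

N1 and N3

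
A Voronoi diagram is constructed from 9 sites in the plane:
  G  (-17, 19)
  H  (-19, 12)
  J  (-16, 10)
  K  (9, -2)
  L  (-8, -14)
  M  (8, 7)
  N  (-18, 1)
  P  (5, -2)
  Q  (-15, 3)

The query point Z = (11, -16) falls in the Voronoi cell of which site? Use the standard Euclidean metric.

Squared Euclidean distances:
|ZG|² = 784 + 1225 = 2009
|ZH|² = 900 + 784 = 1684
|ZJ|² = 729 + 676 = 1405
|ZK|² = 4 + 196 = 200
|ZL|² = 361 + 4 = 365
|ZM|² = 9 + 529 = 538
|ZN|² = 841 + 289 = 1130
|ZP|² = 36 + 196 = 232
|ZQ|² = 676 + 361 = 1037
Minimum is at K.

K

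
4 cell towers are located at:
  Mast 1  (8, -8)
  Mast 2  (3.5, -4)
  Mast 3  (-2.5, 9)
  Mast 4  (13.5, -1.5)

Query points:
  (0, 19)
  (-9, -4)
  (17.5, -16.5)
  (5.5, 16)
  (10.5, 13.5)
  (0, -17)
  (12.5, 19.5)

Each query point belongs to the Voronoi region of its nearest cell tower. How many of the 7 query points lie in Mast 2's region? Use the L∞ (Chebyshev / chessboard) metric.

(0, 19) — d to each: Mast 1:27, Mast 2:23, Mast 3:10, Mast 4:20.5 → nearest is Mast 3
(-9, -4) — d to each: Mast 1:17, Mast 2:12.5, Mast 3:13, Mast 4:22.5 → nearest is Mast 2
(17.5, -16.5) — d to each: Mast 1:9.5, Mast 2:14, Mast 3:25.5, Mast 4:15 → nearest is Mast 1
(5.5, 16) — d to each: Mast 1:24, Mast 2:20, Mast 3:8, Mast 4:17.5 → nearest is Mast 3
(10.5, 13.5) — d to each: Mast 1:21.5, Mast 2:17.5, Mast 3:13, Mast 4:15 → nearest is Mast 3
(0, -17) — d to each: Mast 1:9, Mast 2:13, Mast 3:26, Mast 4:15.5 → nearest is Mast 1
(12.5, 19.5) — d to each: Mast 1:27.5, Mast 2:23.5, Mast 3:15, Mast 4:21 → nearest is Mast 3
1 of the 7 points has Mast 2 as nearest.

1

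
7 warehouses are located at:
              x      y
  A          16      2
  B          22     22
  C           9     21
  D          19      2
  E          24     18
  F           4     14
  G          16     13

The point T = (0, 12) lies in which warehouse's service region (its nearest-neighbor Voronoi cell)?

Squared Euclidean distances:
|TA|² = 256 + 100 = 356
|TB|² = 484 + 100 = 584
|TC|² = 81 + 81 = 162
|TD|² = 361 + 100 = 461
|TE|² = 576 + 36 = 612
|TF|² = 16 + 4 = 20
|TG|² = 256 + 1 = 257
Minimum is at F.

F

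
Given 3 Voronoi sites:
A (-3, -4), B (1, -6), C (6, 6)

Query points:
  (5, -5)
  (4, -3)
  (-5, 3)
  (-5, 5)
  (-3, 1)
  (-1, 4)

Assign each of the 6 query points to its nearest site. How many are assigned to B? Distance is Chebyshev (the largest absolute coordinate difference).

(5, -5) — d to each: A:8, B:4, C:11 → nearest is B
(4, -3) — d to each: A:7, B:3, C:9 → nearest is B
(-5, 3) — d to each: A:7, B:9, C:11 → nearest is A
(-5, 5) — d to each: A:9, B:11, C:11 → nearest is A
(-3, 1) — d to each: A:5, B:7, C:9 → nearest is A
(-1, 4) — d to each: A:8, B:10, C:7 → nearest is C
2 of the 6 points have B as nearest.

2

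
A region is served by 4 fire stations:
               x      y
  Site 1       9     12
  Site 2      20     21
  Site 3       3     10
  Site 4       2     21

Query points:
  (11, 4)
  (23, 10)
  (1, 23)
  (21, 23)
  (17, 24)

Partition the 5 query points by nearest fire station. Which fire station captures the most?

(11, 4) — d² to each: Site 1:68, Site 2:370, Site 3:100, Site 4:370 → nearest is Site 1
(23, 10) — d² to each: Site 1:200, Site 2:130, Site 3:400, Site 4:562 → nearest is Site 2
(1, 23) — d² to each: Site 1:185, Site 2:365, Site 3:173, Site 4:5 → nearest is Site 4
(21, 23) — d² to each: Site 1:265, Site 2:5, Site 3:493, Site 4:365 → nearest is Site 2
(17, 24) — d² to each: Site 1:208, Site 2:18, Site 3:392, Site 4:234 → nearest is Site 2
Tally — Site 1:1, Site 2:3, Site 4:1. Site 2 captures the most (3).

Site 2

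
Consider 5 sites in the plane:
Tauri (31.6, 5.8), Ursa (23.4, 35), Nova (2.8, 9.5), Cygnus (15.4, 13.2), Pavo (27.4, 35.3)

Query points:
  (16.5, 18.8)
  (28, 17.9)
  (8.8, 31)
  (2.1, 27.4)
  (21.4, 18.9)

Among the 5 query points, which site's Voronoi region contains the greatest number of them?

(16.5, 18.8) — d² to each: Tauri:397.01, Ursa:310.05, Nova:274.18, Cygnus:32.57, Pavo:391.06 → nearest is Cygnus
(28, 17.9) — d² to each: Tauri:159.37, Ursa:313.57, Nova:705.6, Cygnus:180.85, Pavo:303.12 → nearest is Tauri
(8.8, 31) — d² to each: Tauri:1154.88, Ursa:229.16, Nova:498.25, Cygnus:360.4, Pavo:364.45 → nearest is Ursa
(2.1, 27.4) — d² to each: Tauri:1336.81, Ursa:511.45, Nova:320.9, Cygnus:378.53, Pavo:702.5 → nearest is Nova
(21.4, 18.9) — d² to each: Tauri:275.65, Ursa:263.21, Nova:434.32, Cygnus:68.49, Pavo:304.96 → nearest is Cygnus
Tally — Tauri:1, Ursa:1, Nova:1, Cygnus:2. Cygnus captures the most (2).

Cygnus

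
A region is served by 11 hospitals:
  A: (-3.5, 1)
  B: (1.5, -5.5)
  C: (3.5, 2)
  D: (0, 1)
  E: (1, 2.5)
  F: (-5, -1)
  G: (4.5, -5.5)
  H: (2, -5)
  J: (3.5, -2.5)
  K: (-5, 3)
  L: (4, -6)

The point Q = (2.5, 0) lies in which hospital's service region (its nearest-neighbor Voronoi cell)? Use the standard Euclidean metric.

Since √ is increasing, it suffices to compare squared distances:
|QA|² = 36 + 1 = 37
|QB|² = 1 + 30.25 = 31.25
|QC|² = 1 + 4 = 5
|QD|² = 6.25 + 1 = 7.25
|QE|² = 2.25 + 6.25 = 8.5
|QF|² = 56.25 + 1 = 57.25
|QG|² = 4 + 30.25 = 34.25
|QH|² = 0.25 + 25 = 25.25
|QJ|² = 1 + 6.25 = 7.25
|QK|² = 56.25 + 9 = 65.25
|QL|² = 2.25 + 36 = 38.25
Minimum is at C.

C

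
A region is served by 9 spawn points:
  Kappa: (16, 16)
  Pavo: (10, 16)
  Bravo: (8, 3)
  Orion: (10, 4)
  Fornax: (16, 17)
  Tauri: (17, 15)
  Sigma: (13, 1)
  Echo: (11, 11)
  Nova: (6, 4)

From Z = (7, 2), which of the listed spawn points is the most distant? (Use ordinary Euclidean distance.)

Compare squared distances (the ordering matches that of the actual distances):
d²(Z, Kappa) = 81 + 196 = 277
d²(Z, Pavo) = 9 + 196 = 205
d²(Z, Bravo) = 1 + 1 = 2
d²(Z, Orion) = 9 + 4 = 13
d²(Z, Fornax) = 81 + 225 = 306
d²(Z, Tauri) = 100 + 169 = 269
d²(Z, Sigma) = 36 + 1 = 37
d²(Z, Echo) = 16 + 81 = 97
d²(Z, Nova) = 1 + 4 = 5
The largest is to Fornax.

Fornax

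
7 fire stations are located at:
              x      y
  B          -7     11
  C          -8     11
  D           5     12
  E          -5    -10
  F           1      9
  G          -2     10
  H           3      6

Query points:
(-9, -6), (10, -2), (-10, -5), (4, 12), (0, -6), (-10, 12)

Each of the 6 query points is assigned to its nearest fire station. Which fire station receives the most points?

(-9, -6) — d² to each: B:293, C:290, D:520, E:32, F:325, G:305, H:288 → nearest is E
(10, -2) — d² to each: B:458, C:493, D:221, E:289, F:202, G:288, H:113 → nearest is H
(-10, -5) — d² to each: B:265, C:260, D:514, E:50, F:317, G:289, H:290 → nearest is E
(4, 12) — d² to each: B:122, C:145, D:1, E:565, F:18, G:40, H:37 → nearest is D
(0, -6) — d² to each: B:338, C:353, D:349, E:41, F:226, G:260, H:153 → nearest is E
(-10, 12) — d² to each: B:10, C:5, D:225, E:509, F:130, G:68, H:205 → nearest is C
Tally — C:1, D:1, E:3, H:1. E captures the most (3).

E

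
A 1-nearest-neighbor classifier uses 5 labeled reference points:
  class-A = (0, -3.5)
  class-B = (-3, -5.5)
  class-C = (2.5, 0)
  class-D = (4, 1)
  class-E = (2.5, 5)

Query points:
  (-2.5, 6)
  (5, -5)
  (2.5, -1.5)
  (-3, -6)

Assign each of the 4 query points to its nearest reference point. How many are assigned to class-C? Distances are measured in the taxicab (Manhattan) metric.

(-2.5, 6) — d to each: class-A:12, class-B:12, class-C:11, class-D:11.5, class-E:6 → nearest is class-E
(5, -5) — d to each: class-A:6.5, class-B:8.5, class-C:7.5, class-D:7, class-E:12.5 → nearest is class-A
(2.5, -1.5) — d to each: class-A:4.5, class-B:9.5, class-C:1.5, class-D:4, class-E:6.5 → nearest is class-C
(-3, -6) — d to each: class-A:5.5, class-B:0.5, class-C:11.5, class-D:14, class-E:16.5 → nearest is class-B
1 of the 4 points has class-C as nearest.

1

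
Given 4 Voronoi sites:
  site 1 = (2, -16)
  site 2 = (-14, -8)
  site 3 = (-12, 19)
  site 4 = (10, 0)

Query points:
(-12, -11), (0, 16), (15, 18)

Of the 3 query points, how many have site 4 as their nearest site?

1

(-12, -11) — d² to each: site 1:221, site 2:13, site 3:900, site 4:605 → nearest is site 2
(0, 16) — d² to each: site 1:1028, site 2:772, site 3:153, site 4:356 → nearest is site 3
(15, 18) — d² to each: site 1:1325, site 2:1517, site 3:730, site 4:349 → nearest is site 4
1 of the 3 points has site 4 as nearest.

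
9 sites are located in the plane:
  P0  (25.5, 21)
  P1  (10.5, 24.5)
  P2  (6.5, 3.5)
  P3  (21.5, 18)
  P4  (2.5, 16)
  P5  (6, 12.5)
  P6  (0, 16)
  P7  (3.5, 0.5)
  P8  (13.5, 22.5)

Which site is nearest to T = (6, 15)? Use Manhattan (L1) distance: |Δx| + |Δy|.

P5

d(T,P0) = |6−25.5| + |15−21| = 19.5 + 6 = 25.5
d(T,P1) = |6−10.5| + |15−24.5| = 4.5 + 9.5 = 14
d(T,P2) = |6−6.5| + |15−3.5| = 0.5 + 11.5 = 12
d(T,P3) = |6−21.5| + |15−18| = 15.5 + 3 = 18.5
d(T,P4) = |6−2.5| + |15−16| = 3.5 + 1 = 4.5
d(T,P5) = |6−6| + |15−12.5| = 0 + 2.5 = 2.5
d(T,P6) = |6−0| + |15−16| = 6 + 1 = 7
d(T,P7) = |6−3.5| + |15−0.5| = 2.5 + 14.5 = 17
d(T,P8) = |6−13.5| + |15−22.5| = 7.5 + 7.5 = 15
Minimum is at P5.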